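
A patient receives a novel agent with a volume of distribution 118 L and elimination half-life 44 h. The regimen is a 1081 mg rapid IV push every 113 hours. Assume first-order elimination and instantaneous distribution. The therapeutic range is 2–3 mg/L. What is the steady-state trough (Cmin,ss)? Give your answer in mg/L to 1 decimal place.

k = ln2/t½ = ln2/44 ≈ 0.015753 h⁻¹; fraction remaining f = e^(−kτ) = e^(−0.015753×113) ≈ 0.1686.
At steady state, accumulation factor R = 1/(1 − e^(−kτ)) ≈ 1.2028.
Single-dose peak C₀ = D/Vd = 1081/118 ≈ 9.161 mg/L.
Cmax,ss = C₀/(1 − f) ≈ 9.161/0.8314 ≈ 11.019 mg/L.
Steady-state trough Cmin,ss = Cmax,ss·f ≈ 11.019 × 0.1686 ≈ 1.858 mg/L.
Trough 1.9 mg/L vs MEC 2 mg/L: subtherapeutic.

1.9 mg/L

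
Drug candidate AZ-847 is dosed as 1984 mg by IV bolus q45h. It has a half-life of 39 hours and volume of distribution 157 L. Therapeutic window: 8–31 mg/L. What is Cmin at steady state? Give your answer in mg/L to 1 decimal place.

10.3 mg/L

k = ln2/t½ = ln2/39 ≈ 0.017773 h⁻¹; fraction remaining f = e^(−kτ) = e^(−0.017773×45) ≈ 0.4494.
Single-dose peak C₀ = D/Vd = 1984/157 ≈ 12.637 mg/L.
Steady-state trough Cmin,ss = C₀·f/(1−f) ≈ 12.637 × 0.4494/0.5506 ≈ 10.314 mg/L.
Trough 10.3 mg/L vs MEC 8 mg/L: adequate.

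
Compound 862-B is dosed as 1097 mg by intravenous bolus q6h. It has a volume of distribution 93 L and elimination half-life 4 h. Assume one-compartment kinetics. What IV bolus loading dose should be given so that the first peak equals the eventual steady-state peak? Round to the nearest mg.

f = (1/2)^(6/4) ≈ 0.353553; accumulation ratio R = 1/(1−f) ≈ 1.54692.
Loading dose to hit Cmax,ss on first dose: D_load = D_maint·R ≈ 1097 × 1.54692 ≈ 1696.97 mg.

1697 mg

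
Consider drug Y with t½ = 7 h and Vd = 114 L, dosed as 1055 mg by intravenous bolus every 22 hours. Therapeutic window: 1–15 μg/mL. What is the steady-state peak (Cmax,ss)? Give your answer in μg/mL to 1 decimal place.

10.4 μg/mL

τ/t½ = 22/7 ≈ 3.1429, so fraction remaining f = (1/2)^(22/7) ≈ 0.1132.
Accumulation ratio R = 1/(1 − f) ≈ 1/0.8868 ≈ 1.1276.
Each bolus raises the concentration by D/Vd = 1055/114 ≈ 9.254 μg/mL.
Cmax,ss = C₀/(1 − f) ≈ 9.254/0.8868 ≈ 10.435 μg/mL.
Peak 10.4 μg/mL vs MTC 15 μg/mL: below toxic threshold.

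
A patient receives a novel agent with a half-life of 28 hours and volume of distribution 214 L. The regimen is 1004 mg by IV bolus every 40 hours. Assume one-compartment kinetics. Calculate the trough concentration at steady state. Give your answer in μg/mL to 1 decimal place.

2.8 μg/mL

Over one 40-h interval, 40/28 ≈ 1.4286 half-lives elapse, leaving f ≈ 0.3715 of each dose.
Single-dose peak C₀ = D/Vd = 1004/214 ≈ 4.692 μg/mL.
Steady-state trough Cmin,ss = C₀·f/(1−f) ≈ 4.692 × 0.3715/0.6285 ≈ 2.773 μg/mL.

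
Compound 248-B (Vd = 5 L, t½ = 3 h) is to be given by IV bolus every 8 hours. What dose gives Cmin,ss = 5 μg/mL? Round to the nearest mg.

134 mg

τ/t½ = 8/3 ≈ 2.6667, so f = (1/2)^(8/3) ≈ 0.157490.
Cmin,ss = (D/Vd)·f/(1−f), so D = Cmin,ss·Vd·(1−f)/f.
D = 5 × 5 × (1−f)/f ≈ 5 × 5 × 5.34961 ≈ 133.74 mg.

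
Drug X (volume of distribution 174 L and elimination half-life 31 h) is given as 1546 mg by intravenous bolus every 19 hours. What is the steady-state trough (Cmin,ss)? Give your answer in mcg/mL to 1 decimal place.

τ/t½ = 19/31 ≈ 0.6129, so fraction remaining f = (1/2)^(19/31) ≈ 0.6539.
Accumulation ratio R = 1/(1 − f) ≈ 1/0.3461 ≈ 2.8893.
Single-dose peak C₀ = D/Vd = 1546/174 ≈ 8.885 mcg/mL.
Steady-state peak Cmax,ss = C₀·R ≈ 8.885 × 2.8893 ≈ 25.671 mcg/mL.
Steady-state trough Cmin,ss = Cmax,ss·f ≈ 25.671 × 0.6539 ≈ 16.786 mcg/mL.

16.8 mcg/mL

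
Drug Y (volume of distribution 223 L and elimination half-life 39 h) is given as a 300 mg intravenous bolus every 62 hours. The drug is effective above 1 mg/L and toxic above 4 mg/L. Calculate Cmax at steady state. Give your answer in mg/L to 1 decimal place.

2.0 mg/L

Over one 62-h interval, 62/39 ≈ 1.5897 half-lives elapse, leaving f ≈ 0.3322 of each dose.
Accumulation ratio R = 1/(1 − f) ≈ 1/0.6678 ≈ 1.4975.
Single-dose peak C₀ = D/Vd = 300/223 ≈ 1.345 mg/L.
Steady-state peak Cmax,ss = C₀·R ≈ 1.345 × 1.4975 ≈ 2.014 mg/L.
Peak 2.0 mg/L vs MTC 4 mg/L: below toxic threshold.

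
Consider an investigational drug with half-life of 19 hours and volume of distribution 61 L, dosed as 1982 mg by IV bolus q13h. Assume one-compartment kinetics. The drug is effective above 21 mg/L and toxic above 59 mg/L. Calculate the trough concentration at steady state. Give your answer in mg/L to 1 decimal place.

τ/t½ = 13/19 ≈ 0.68421, so fraction remaining f = (1/2)^(13/19) ≈ 0.6223.
At steady state, accumulation factor R = 1/(1 − e^(−kτ)) ≈ 2.6476.
Single-dose peak C₀ = D/Vd = 1982/61 ≈ 32.492 mg/L.
Cmax,ss = C₀/(1 − f) ≈ 32.492/0.3777 ≈ 86.026 mg/L.
One interval later, Cmin,ss = Cmax,ss·e^(−kτ) ≈ 86.026 × 0.6223 ≈ 53.534 mg/L.
Trough 53.5 mg/L vs MEC 21 mg/L: adequate.

53.5 mg/L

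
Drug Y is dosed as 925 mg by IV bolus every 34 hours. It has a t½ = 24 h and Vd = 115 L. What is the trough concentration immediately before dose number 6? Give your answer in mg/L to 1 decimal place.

4.8 mg/L

f = (1/2)^(τ/t½) = (1/2)^(34/24) ≈ 0.3746.
C₀ = D/Vd = 925/115 ≈ 8.043 mg/L.
Before the 6th dose, 5 doses have been given. Superposition: Cmin = C₀·(f + f² + … + f^5).
≈ 8.043 × (0.3746 + 0.1403 + 0.0526 + 0.0197 + 0.0074) ≈ 8.043 × 0.5946 ≈ 4.782 mg/L.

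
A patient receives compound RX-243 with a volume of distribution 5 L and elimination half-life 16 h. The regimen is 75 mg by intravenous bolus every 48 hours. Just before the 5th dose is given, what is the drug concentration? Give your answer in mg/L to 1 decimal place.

f = (1/2)^(τ/t½) = (1/2)^(48/16) ≈ 0.1250.
C₀ = D/Vd = 75/5 ≈ 15.000 mg/L.
Before the 5th dose, 4 doses have been given. Superposition: Cmin = C₀·(f + f² + … + f^4).
≈ 15.000 × (0.1250 + 0.0156 + 0.0020 + 0.0002) ≈ 15.000 × 0.1428 ≈ 2.142 mg/L.

2.1 mg/L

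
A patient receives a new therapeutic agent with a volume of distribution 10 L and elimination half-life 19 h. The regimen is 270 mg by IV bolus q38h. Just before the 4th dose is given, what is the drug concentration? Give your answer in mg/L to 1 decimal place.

8.9 mg/L

f = (1/2)^(τ/t½) = (1/2)^(38/19) ≈ 0.2500.
C₀ = D/Vd = 270/10 ≈ 27.000 mg/L.
Before the 4th dose, 3 doses have been given. Superposition: Cmin = C₀·(f + f² + … + f^3).
≈ 27.000 × (0.2500 + 0.0625 + 0.0156) ≈ 27.000 × 0.3281 ≈ 8.859 mg/L.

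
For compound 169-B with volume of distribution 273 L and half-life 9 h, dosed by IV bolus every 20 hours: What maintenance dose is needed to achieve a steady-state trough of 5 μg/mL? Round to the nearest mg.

τ/t½ = 20/9 ≈ 2.2222, so f = (1/2)^(20/9) ≈ 0.214311.
Cmin,ss = (D/Vd)·f/(1−f), so D = Cmin,ss·Vd·(1−f)/f.
D = 5 × 273 × (1−f)/f ≈ 5 × 273 × 3.66612 ≈ 5004.25 mg.

5004 mg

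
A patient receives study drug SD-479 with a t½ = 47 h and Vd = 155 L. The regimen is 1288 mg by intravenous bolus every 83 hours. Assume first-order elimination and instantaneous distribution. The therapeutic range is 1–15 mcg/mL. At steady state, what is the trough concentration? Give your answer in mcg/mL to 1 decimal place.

Over one 83-h interval, 83/47 ≈ 1.766 half-lives elapse, leaving f ≈ 0.2940 of each dose.
Accumulation ratio R = 1/(1 − f) ≈ 1/0.7060 ≈ 1.4164.
Single-dose peak C₀ = D/Vd = 1288/155 ≈ 8.310 mcg/mL.
Steady-state peak Cmax,ss = C₀·R ≈ 8.310 × 1.4164 ≈ 11.770 mcg/mL.
One interval later, Cmin,ss = Cmax,ss·e^(−kτ) ≈ 11.770 × 0.2940 ≈ 3.460 mcg/mL.
Trough 3.5 mcg/mL vs MEC 1 mcg/mL: adequate.

3.5 mcg/mL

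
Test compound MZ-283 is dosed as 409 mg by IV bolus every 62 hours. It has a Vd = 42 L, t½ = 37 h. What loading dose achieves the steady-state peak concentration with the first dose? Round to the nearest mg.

595 mg

f = (1/2)^(62/37) ≈ 0.313019; accumulation ratio R = 1/(1−f) ≈ 1.45564.
Loading dose to hit Cmax,ss on first dose: D_load = D_maint·R ≈ 409 × 1.45564 ≈ 595.36 mg.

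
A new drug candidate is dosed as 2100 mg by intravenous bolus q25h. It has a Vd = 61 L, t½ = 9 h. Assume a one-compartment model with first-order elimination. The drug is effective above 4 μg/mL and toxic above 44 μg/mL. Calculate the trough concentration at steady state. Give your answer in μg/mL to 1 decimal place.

5.9 μg/mL

k = ln2/t½ = ln2/9 ≈ 0.077016 h⁻¹; fraction remaining f = e^(−kτ) = e^(−0.077016×25) ≈ 0.1458.
At steady state, accumulation factor R = 1/(1 − e^(−kτ)) ≈ 1.1707.
Single-dose peak C₀ = D/Vd = 2100/61 ≈ 34.426 μg/mL.
Steady-state peak Cmax,ss = C₀·R ≈ 34.426 × 1.1707 ≈ 40.303 μg/mL.
One interval later, Cmin,ss = Cmax,ss·e^(−kτ) ≈ 40.303 × 0.1458 ≈ 5.876 μg/mL.
Trough 5.9 μg/mL vs MEC 4 μg/mL: adequate.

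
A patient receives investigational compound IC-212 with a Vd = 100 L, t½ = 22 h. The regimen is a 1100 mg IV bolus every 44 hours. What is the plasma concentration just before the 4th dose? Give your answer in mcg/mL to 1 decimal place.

f = (1/2)^(τ/t½) = (1/2)^(44/22) ≈ 0.2500.
C₀ = D/Vd = 1100/100 ≈ 11.000 mcg/mL.
Before the 4th dose, 3 doses have been given. Superposition: Cmin = C₀·(f + f² + … + f^3).
≈ 11.000 × (0.2500 + 0.0625 + 0.0156) ≈ 11.000 × 0.3281 ≈ 3.609 mcg/mL.

3.6 mcg/mL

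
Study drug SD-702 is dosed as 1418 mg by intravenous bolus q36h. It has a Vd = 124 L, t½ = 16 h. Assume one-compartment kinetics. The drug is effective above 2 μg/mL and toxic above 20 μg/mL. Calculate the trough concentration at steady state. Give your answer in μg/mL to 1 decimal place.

Over one 36-h interval, 36/16 ≈ 2.25 half-lives elapse, leaving f ≈ 0.2102 of each dose.
At steady state, accumulation factor R = 1/(1 − e^(−kτ)) ≈ 1.2661.
Single-dose peak C₀ = D/Vd = 1418/124 ≈ 11.435 μg/mL.
Cmax,ss = C₀/(1 − f) ≈ 11.435/0.7898 ≈ 14.478 μg/mL.
One interval later, Cmin,ss = Cmax,ss·e^(−kτ) ≈ 14.478 × 0.2102 ≈ 3.043 μg/mL.
Trough 3.0 μg/mL vs MEC 2 μg/mL: adequate.

3.0 μg/mL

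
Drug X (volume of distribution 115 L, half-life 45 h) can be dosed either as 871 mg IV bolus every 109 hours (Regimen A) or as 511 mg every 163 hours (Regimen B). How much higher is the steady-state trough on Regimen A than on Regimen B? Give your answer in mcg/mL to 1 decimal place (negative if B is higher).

Regimen A: f = (1/2)^(109/45) ≈ 0.1866; Cmin,ss = (871/115)·f/(1−f) ≈ 1.738 mcg/mL.
Regimen B: f = (1/2)^(163/45) ≈ 0.0812; Cmin,ss = (511/115)·f/(1−f) ≈ 0.393 mcg/mL.
Difference ≈ 1.738 − 0.393 ≈ 1.345 mcg/mL.

1.3 mcg/mL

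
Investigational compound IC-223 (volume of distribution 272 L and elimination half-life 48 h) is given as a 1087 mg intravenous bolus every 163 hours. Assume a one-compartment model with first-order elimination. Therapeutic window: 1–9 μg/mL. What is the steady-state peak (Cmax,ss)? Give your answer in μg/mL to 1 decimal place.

4.4 μg/mL

k = ln2/t½ = ln2/48 ≈ 0.014441 h⁻¹; fraction remaining f = e^(−kτ) = e^(−0.014441×163) ≈ 0.0950.
At steady state, accumulation factor R = 1/(1 − e^(−kτ)) ≈ 1.1050.
Each bolus raises the concentration by D/Vd = 1087/272 ≈ 3.996 μg/mL.
Steady-state peak Cmax,ss = C₀·R ≈ 3.996 × 1.1050 ≈ 4.416 μg/mL.
Peak 4.4 μg/mL vs MTC 9 μg/mL: below toxic threshold.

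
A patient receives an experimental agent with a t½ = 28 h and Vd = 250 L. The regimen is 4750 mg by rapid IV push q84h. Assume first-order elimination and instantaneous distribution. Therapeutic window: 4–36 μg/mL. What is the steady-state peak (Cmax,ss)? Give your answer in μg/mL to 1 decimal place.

21.7 μg/mL

τ = 84 h = 3 half-lives, so f = (1/2)^3 = 0.125.
Accumulation ratio R = 1/(1 − f) = 1/0.875 = 8/7.
Single-dose peak C₀ = D/Vd = 4750/250 = 19 μg/mL.
Steady-state peak Cmax,ss = C₀·R = 19 × 8/7 ≈ 21.714 μg/mL.
Peak 21.7 μg/mL vs MTC 36 μg/mL: below toxic threshold.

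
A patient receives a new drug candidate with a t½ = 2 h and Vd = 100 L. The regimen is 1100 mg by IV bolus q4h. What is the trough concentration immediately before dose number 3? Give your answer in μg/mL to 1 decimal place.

f = (1/2)^(τ/t½) = (1/2)^(4/2) ≈ 0.2500.
C₀ = D/Vd = 1100/100 ≈ 11.000 μg/mL.
Before the 3rd dose, 2 doses have been given. Superposition: Cmin = C₀·(f + f²).
≈ 11.000 × (0.2500 + 0.0625) ≈ 11.000 × 0.3125 ≈ 3.438 μg/mL.

3.4 μg/mL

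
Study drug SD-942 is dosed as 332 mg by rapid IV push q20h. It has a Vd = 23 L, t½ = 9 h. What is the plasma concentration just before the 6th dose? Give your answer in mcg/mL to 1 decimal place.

3.9 mcg/mL

f = (1/2)^(τ/t½) = (1/2)^(20/9) ≈ 0.2143.
C₀ = D/Vd = 332/23 ≈ 14.435 mcg/mL.
Before the 6th dose, 5 doses have been given. Superposition: Cmin = C₀·(f + f² + … + f^5).
≈ 14.435 × (0.2143 + 0.0459 + 0.0098 + 0.0021 + 0.0005) ≈ 14.435 × 0.2726 ≈ 3.935 mcg/mL.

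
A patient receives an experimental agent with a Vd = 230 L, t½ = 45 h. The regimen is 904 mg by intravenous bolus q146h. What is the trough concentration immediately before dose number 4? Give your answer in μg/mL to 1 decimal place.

f = (1/2)^(τ/t½) = (1/2)^(146/45) ≈ 0.1055.
C₀ = D/Vd = 904/230 ≈ 3.930 μg/mL.
Before the 4th dose, 3 doses have been given. Superposition: Cmin = C₀·(f + f² + … + f^3).
≈ 3.930 × (0.1055 + 0.0111 + 0.0012) ≈ 3.930 × 0.1178 ≈ 0.463 μg/mL.

0.5 μg/mL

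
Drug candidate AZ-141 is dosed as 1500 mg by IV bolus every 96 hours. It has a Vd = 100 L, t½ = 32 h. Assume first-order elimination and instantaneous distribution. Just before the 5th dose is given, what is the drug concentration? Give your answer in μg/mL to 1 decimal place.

2.1 μg/mL

f = (1/2)^(τ/t½) = (1/2)^(96/32) ≈ 0.1250.
C₀ = D/Vd = 1500/100 ≈ 15.000 μg/mL.
Before the 5th dose, 4 doses have been given. Superposition: Cmin = C₀·(f + f² + … + f^4).
≈ 15.000 × (0.1250 + 0.0156 + 0.0020 + 0.0002) ≈ 15.000 × 0.1428 ≈ 2.142 μg/mL.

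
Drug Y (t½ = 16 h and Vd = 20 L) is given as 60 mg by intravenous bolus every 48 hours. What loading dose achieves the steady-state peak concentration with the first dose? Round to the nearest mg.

69 mg

f = (1/2)^(48/16) ≈ 0.125000; accumulation ratio R = 1/(1−f) ≈ 1.14286.
Loading dose to hit Cmax,ss on first dose: D_load = D_maint·R ≈ 60 × 1.14286 ≈ 68.57 mg.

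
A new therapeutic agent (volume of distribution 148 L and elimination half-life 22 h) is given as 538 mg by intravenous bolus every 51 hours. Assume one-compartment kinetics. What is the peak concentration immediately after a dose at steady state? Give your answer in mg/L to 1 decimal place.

τ/t½ = 51/22 ≈ 2.3182, so fraction remaining f = (1/2)^(51/22) ≈ 0.2005.
At steady state, accumulation factor R = 1/(1 − e^(−kτ)) ≈ 1.2508.
Single-dose peak C₀ = D/Vd = 538/148 ≈ 3.635 mg/L.
Steady-state peak Cmax,ss = C₀·R ≈ 3.635 × 1.2508 ≈ 4.547 mg/L.

4.5 mg/L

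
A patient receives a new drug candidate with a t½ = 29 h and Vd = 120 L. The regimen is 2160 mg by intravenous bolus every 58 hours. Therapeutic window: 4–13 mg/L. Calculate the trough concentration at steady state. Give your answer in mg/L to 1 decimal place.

τ = 58 h = 2 half-lives, so f = (1/2)^2 = 0.25.
Accumulation ratio R = 1/(1 − f) = 1/0.75 = 4/3.
Single-dose peak C₀ = D/Vd = 2160/120 = 18 mg/L.
Steady-state peak Cmax,ss = C₀·R = 18 × 4/3 ≈ 24.000 mg/L.
Steady-state trough Cmin,ss = Cmax,ss·f ≈ 24.000 × 0.25 ≈ 6.000 mg/L.
Trough 6.0 mg/L vs MEC 4 mg/L: adequate.

6.0 mg/L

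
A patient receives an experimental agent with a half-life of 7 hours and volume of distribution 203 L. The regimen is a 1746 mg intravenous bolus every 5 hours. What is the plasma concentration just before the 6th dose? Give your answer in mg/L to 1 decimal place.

f = (1/2)^(τ/t½) = (1/2)^(5/7) ≈ 0.6095.
C₀ = D/Vd = 1746/203 ≈ 8.601 mg/L.
Before the 6th dose, 5 doses have been given. Superposition: Cmin = C₀·(f + f² + … + f^5).
≈ 8.601 × (0.6095 + 0.3715 + 0.2264 + 0.1380 + 0.0841) ≈ 8.601 × 1.4295 ≈ 12.295 mg/L.

12.3 mg/L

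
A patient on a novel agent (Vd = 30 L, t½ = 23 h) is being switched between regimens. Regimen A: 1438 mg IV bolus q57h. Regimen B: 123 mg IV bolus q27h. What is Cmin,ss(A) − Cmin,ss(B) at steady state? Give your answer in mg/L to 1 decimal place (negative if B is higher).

7.2 mg/L

Regimen A: f = (1/2)^(57/23) ≈ 0.1795; Cmin,ss = (1438/30)·f/(1−f) ≈ 10.486 mg/L.
Regimen B: f = (1/2)^(27/23) ≈ 0.4432; Cmin,ss = (123/30)·f/(1−f) ≈ 3.264 mg/L.
Difference ≈ 10.486 − 3.264 ≈ 7.222 mg/L.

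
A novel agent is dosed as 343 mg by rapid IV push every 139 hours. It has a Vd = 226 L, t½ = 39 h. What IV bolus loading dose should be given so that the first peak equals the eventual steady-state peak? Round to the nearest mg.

f = (1/2)^(139/39) ≈ 0.084547; accumulation ratio R = 1/(1−f) ≈ 1.09236.
Loading dose to hit Cmax,ss on first dose: D_load = D_maint·R ≈ 343 × 1.09236 ≈ 374.68 mg.

375 mg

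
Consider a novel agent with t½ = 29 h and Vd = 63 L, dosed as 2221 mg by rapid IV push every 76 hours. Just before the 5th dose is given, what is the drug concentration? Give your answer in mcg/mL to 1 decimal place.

6.8 mcg/mL

f = (1/2)^(τ/t½) = (1/2)^(76/29) ≈ 0.1626.
C₀ = D/Vd = 2221/63 ≈ 35.254 mcg/mL.
Before the 5th dose, 4 doses have been given. Superposition: Cmin = C₀·(f + f² + … + f^4).
≈ 35.254 × (0.1626 + 0.0264 + 0.0043 + 0.0007) ≈ 35.254 × 0.1940 ≈ 6.839 mcg/mL.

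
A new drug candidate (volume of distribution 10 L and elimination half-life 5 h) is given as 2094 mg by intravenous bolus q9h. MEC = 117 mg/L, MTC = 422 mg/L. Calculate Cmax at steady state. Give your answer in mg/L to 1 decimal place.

τ/t½ = 9/5 ≈ 1.8, so fraction remaining f = (1/2)^(9/5) ≈ 0.2872.
At steady state, accumulation factor R = 1/(1 − e^(−kτ)) ≈ 1.4029.
Each bolus raises the concentration by D/Vd = 2094/10 ≈ 209.400 mg/L.
Steady-state peak Cmax,ss = C₀·R ≈ 209.400 × 1.4029 ≈ 293.767 mg/L.
Peak 293.8 mg/L vs MTC 422 mg/L: below toxic threshold.

293.8 mg/L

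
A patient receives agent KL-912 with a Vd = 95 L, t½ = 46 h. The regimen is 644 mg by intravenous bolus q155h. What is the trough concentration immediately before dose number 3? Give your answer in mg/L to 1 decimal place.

f = (1/2)^(τ/t½) = (1/2)^(155/46) ≈ 0.0968.
C₀ = D/Vd = 644/95 ≈ 6.779 mg/L.
Before the 3rd dose, 2 doses have been given. Superposition: Cmin = C₀·(f + f²).
≈ 6.779 × (0.0968 + 0.0094) ≈ 6.779 × 0.1062 ≈ 0.720 mg/L.

0.7 mg/L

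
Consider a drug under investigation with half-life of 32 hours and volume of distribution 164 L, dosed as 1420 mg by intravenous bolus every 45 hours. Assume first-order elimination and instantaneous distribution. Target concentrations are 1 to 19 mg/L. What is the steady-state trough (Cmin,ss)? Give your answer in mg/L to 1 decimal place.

5.2 mg/L

τ/t½ = 45/32 ≈ 1.4062, so fraction remaining f = (1/2)^(45/32) ≈ 0.3773.
At steady state, accumulation factor R = 1/(1 − e^(−kτ)) ≈ 1.6059.
Single-dose peak C₀ = D/Vd = 1420/164 ≈ 8.659 mg/L.
Steady-state peak Cmax,ss = C₀·R ≈ 8.659 × 1.6059 ≈ 13.905 mg/L.
One interval later, Cmin,ss = Cmax,ss·e^(−kτ) ≈ 13.905 × 0.3773 ≈ 5.246 mg/L.
Trough 5.2 mg/L vs MEC 1 mg/L: adequate.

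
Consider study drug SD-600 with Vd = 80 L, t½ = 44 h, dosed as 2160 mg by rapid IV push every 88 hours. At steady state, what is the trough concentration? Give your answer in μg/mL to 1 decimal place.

The dosing interval is 2 half-lives, so f = 2^(−2) = 0.25.
At steady state, R = 1/(1 − 0.25) = 4/3.
Single-dose peak C₀ = D/Vd = 2160/80 = 27 μg/mL.
Steady-state peak Cmax,ss = C₀·R = 27 × 4/3 ≈ 36.000 μg/mL.
Steady-state trough Cmin,ss = Cmax,ss·f ≈ 36.000 × 0.25 ≈ 9.000 μg/mL.

9.0 μg/mL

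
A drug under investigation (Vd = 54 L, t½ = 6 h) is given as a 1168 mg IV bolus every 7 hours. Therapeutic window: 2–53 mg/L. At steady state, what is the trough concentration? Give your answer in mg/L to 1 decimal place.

k = ln2/t½ = ln2/6 ≈ 0.115525 h⁻¹; fraction remaining f = e^(−kτ) = e^(−0.115525×7) ≈ 0.4454.
Each bolus raises the concentration by D/Vd = 1168/54 ≈ 21.630 mg/L.
Steady-state trough Cmin,ss = C₀·f/(1−f) ≈ 21.630 × 0.4454/0.5546 ≈ 17.371 mg/L.
Trough 17.4 mg/L vs MEC 2 mg/L: adequate.

17.4 mg/L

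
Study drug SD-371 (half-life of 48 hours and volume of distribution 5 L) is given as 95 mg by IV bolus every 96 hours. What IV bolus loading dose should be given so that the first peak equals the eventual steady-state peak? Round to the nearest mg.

f = (1/2)^(96/48) ≈ 0.250000; accumulation ratio R = 1/(1−f) ≈ 1.33333.
Loading dose to hit Cmax,ss on first dose: D_load = D_maint·R ≈ 95 × 1.33333 ≈ 126.67 mg.

127 mg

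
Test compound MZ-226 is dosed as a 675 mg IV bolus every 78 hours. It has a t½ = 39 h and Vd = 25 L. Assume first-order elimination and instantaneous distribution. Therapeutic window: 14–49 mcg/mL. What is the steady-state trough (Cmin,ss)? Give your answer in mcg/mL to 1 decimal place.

9.0 mcg/mL

The dosing interval is 2 half-lives, so f = 2^(−2) = 0.25.
Accumulation ratio R = 1/(1 − f) = 1/0.75 = 4/3.
Single-dose peak C₀ = D/Vd = 675/25 = 27 mcg/mL.
Steady-state peak Cmax,ss = C₀·R = 27 × 4/3 ≈ 36.000 mcg/mL.
Steady-state trough Cmin,ss = Cmax,ss·f ≈ 36.000 × 0.25 ≈ 9.000 mcg/mL.
Trough 9.0 mcg/mL vs MEC 14 mcg/mL: subtherapeutic.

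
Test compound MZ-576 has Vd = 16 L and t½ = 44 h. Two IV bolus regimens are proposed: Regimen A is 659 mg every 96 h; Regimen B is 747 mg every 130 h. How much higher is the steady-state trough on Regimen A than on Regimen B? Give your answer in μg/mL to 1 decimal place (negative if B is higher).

4.7 μg/mL

Regimen A: f = (1/2)^(96/44) ≈ 0.2204; Cmin,ss = (659/16)·f/(1−f) ≈ 11.644 μg/mL.
Regimen B: f = (1/2)^(130/44) ≈ 0.1290; Cmin,ss = (747/16)·f/(1−f) ≈ 6.915 μg/mL.
Difference ≈ 11.644 − 6.915 ≈ 4.729 μg/mL.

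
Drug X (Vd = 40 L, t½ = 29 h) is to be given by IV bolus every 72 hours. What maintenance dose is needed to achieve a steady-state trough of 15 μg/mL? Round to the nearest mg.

2754 mg

τ/t½ = 72/29 ≈ 2.4828, so f = (1/2)^(72/29) ≈ 0.178902.
Cmin,ss = (D/Vd)·f/(1−f), so D = Cmin,ss·Vd·(1−f)/f.
D = 15 × 40 × (1−f)/f ≈ 15 × 40 × 4.58965 ≈ 2753.79 mg.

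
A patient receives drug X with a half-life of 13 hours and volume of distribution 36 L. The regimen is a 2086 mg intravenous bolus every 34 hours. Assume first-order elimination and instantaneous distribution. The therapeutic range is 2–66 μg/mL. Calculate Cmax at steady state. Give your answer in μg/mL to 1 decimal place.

69.2 μg/mL

k = ln2/t½ = ln2/13 ≈ 0.053319 h⁻¹; fraction remaining f = e^(−kτ) = e^(−0.053319×34) ≈ 0.1632.
At steady state, accumulation factor R = 1/(1 − e^(−kτ)) ≈ 1.1950.
Each bolus raises the concentration by D/Vd = 2086/36 ≈ 57.944 μg/mL.
Steady-state peak Cmax,ss = C₀·R ≈ 57.944 × 1.1950 ≈ 69.243 μg/mL.
Peak 69.2 μg/mL vs MTC 66 μg/mL: exceeds toxic threshold.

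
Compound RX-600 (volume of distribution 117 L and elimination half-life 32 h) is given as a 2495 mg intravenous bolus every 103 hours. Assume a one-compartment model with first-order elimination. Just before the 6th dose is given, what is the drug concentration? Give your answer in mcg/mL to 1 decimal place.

f = (1/2)^(τ/t½) = (1/2)^(103/32) ≈ 0.1074.
C₀ = D/Vd = 2495/117 ≈ 21.325 mcg/mL.
Before the 6th dose, 5 doses have been given. Superposition: Cmin = C₀·(f + f² + … + f^5).
≈ 21.325 × (0.1074 + 0.0115 + 0.0012 + 0.0001 + 0.0000) ≈ 21.325 × 0.1202 ≈ 2.563 mcg/mL.

2.6 mcg/mL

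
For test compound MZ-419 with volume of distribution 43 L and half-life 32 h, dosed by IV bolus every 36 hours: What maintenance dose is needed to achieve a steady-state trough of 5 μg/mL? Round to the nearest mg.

τ/t½ = 36/32 ≈ 1.125, so f = (1/2)^(36/32) ≈ 0.458502.
Cmin,ss = (D/Vd)·f/(1−f), so D = Cmin,ss·Vd·(1−f)/f.
D = 5 × 43 × (1−f)/f ≈ 5 × 43 × 1.18102 ≈ 253.92 mg.

254 mg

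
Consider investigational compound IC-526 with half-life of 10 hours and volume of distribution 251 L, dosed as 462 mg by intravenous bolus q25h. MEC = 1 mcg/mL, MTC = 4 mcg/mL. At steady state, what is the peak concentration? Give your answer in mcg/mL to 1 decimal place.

k = ln2/t½ = ln2/10 ≈ 0.069315 h⁻¹; fraction remaining f = e^(−kτ) = e^(−0.069315×25) ≈ 0.1768.
Accumulation ratio R = 1/(1 − f) ≈ 1/0.8232 ≈ 1.2148.
Each bolus raises the concentration by D/Vd = 462/251 ≈ 1.841 mcg/mL.
Steady-state peak Cmax,ss = C₀·R ≈ 1.841 × 1.2148 ≈ 2.236 mcg/mL.
Peak 2.2 mcg/mL vs MTC 4 mcg/mL: below toxic threshold.

2.2 mcg/mL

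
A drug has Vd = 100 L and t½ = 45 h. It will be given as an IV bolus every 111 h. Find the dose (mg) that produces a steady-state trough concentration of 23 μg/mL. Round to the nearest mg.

τ/t½ = 111/45 ≈ 2.4667, so f = (1/2)^(111/45) ≈ 0.180909.
Cmin,ss = (D/Vd)·f/(1−f), so D = Cmin,ss·Vd·(1−f)/f.
D = 23 × 100 × (1−f)/f ≈ 23 × 100 × 4.52764 ≈ 10413.57 mg.

10414 mg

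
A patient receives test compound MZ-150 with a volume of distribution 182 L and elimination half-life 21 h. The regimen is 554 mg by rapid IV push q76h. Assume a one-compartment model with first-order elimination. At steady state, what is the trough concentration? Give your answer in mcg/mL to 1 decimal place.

τ/t½ = 76/21 ≈ 3.619, so fraction remaining f = (1/2)^(76/21) ≈ 0.0814.
At steady state, accumulation factor R = 1/(1 − e^(−kτ)) ≈ 1.0886.
Each bolus raises the concentration by D/Vd = 554/182 ≈ 3.044 mcg/mL.
Cmax,ss = C₀/(1 − f) ≈ 3.044/0.9186 ≈ 3.314 mcg/mL.
One interval later, Cmin,ss = Cmax,ss·e^(−kτ) ≈ 3.314 × 0.0814 ≈ 0.270 mcg/mL.

0.3 mcg/mL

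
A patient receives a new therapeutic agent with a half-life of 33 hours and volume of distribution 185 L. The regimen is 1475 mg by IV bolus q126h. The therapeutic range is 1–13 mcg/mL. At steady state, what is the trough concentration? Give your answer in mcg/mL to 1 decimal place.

0.6 mcg/mL

k = ln2/t½ = ln2/33 ≈ 0.021004 h⁻¹; fraction remaining f = e^(−kτ) = e^(−0.021004×126) ≈ 0.0709.
At steady state, accumulation factor R = 1/(1 − e^(−kτ)) ≈ 1.0763.
Single-dose peak C₀ = D/Vd = 1475/185 ≈ 7.973 mcg/mL.
Cmax,ss = C₀/(1 − f) ≈ 7.973/0.9291 ≈ 8.581 mcg/mL.
Steady-state trough Cmin,ss = Cmax,ss·f ≈ 8.581 × 0.0709 ≈ 0.608 mcg/mL.
Trough 0.6 mcg/mL vs MEC 1 mcg/mL: subtherapeutic.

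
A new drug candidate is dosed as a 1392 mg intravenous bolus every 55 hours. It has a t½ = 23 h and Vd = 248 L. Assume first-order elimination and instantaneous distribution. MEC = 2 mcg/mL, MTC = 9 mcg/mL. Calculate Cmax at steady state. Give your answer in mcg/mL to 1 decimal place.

6.9 mcg/mL

τ/t½ = 55/23 ≈ 2.3913, so fraction remaining f = (1/2)^(55/23) ≈ 0.1906.
Accumulation ratio R = 1/(1 − f) ≈ 1/0.8094 ≈ 1.2355.
Single-dose peak C₀ = D/Vd = 1392/248 ≈ 5.613 mcg/mL.
Steady-state peak Cmax,ss = C₀·R ≈ 5.613 × 1.2355 ≈ 6.935 mcg/mL.
Peak 6.9 mcg/mL vs MTC 9 mcg/mL: below toxic threshold.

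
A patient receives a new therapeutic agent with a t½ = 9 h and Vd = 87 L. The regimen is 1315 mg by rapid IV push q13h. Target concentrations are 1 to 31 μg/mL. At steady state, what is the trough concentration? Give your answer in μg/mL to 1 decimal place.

8.8 μg/mL

k = ln2/t½ = ln2/9 ≈ 0.077016 h⁻¹; fraction remaining f = e^(−kτ) = e^(−0.077016×13) ≈ 0.3674.
Accumulation ratio R = 1/(1 − f) ≈ 1/0.6326 ≈ 1.5808.
Single-dose peak C₀ = D/Vd = 1315/87 ≈ 15.115 μg/mL.
Steady-state peak Cmax,ss = C₀·R ≈ 15.115 × 1.5808 ≈ 23.894 μg/mL.
Steady-state trough Cmin,ss = Cmax,ss·f ≈ 23.894 × 0.3674 ≈ 8.779 μg/mL.
Trough 8.8 μg/mL vs MEC 1 μg/mL: adequate.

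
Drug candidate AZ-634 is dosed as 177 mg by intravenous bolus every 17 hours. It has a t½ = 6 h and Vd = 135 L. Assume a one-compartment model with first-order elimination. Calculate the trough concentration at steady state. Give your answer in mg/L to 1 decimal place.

Over one 17-h interval, 17/6 ≈ 2.8333 half-lives elapse, leaving f ≈ 0.1403 of each dose.
At steady state, accumulation factor R = 1/(1 − e^(−kτ)) ≈ 1.1632.
Single-dose peak C₀ = D/Vd = 177/135 ≈ 1.311 mg/L.
Cmax,ss = C₀/(1 − f) ≈ 1.311/0.8597 ≈ 1.525 mg/L.
One interval later, Cmin,ss = Cmax,ss·e^(−kτ) ≈ 1.525 × 0.1403 ≈ 0.214 mg/L.

0.2 mg/L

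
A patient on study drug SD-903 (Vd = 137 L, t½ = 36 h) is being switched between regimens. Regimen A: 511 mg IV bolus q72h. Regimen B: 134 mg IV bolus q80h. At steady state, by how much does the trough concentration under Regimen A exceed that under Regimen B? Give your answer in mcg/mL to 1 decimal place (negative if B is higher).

1.0 mcg/mL

Regimen A: f = (1/2)^(72/36) ≈ 0.2500; Cmin,ss = (511/137)·f/(1−f) ≈ 1.243 mcg/mL.
Regimen B: f = (1/2)^(80/36) ≈ 0.2143; Cmin,ss = (134/137)·f/(1−f) ≈ 0.267 mcg/mL.
Difference ≈ 1.243 − 0.267 ≈ 0.976 mcg/mL.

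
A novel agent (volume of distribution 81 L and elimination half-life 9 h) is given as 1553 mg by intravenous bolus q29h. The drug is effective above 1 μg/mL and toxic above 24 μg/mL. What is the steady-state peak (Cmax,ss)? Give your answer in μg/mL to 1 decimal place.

τ/t½ = 29/9 ≈ 3.2222, so fraction remaining f = (1/2)^(29/9) ≈ 0.1072.
At steady state, accumulation factor R = 1/(1 − e^(−kτ)) ≈ 1.1201.
Single-dose peak C₀ = D/Vd = 1553/81 ≈ 19.173 μg/mL.
Steady-state peak Cmax,ss = C₀·R ≈ 19.173 × 1.1201 ≈ 21.476 μg/mL.
Peak 21.5 μg/mL vs MTC 24 μg/mL: below toxic threshold.

21.5 μg/mL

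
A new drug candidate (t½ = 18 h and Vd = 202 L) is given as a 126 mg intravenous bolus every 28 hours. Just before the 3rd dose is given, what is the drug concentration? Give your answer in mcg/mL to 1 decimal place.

0.3 mcg/mL

f = (1/2)^(τ/t½) = (1/2)^(28/18) ≈ 0.3402.
C₀ = D/Vd = 126/202 ≈ 0.624 mcg/mL.
Before the 3rd dose, 2 doses have been given. Superposition: Cmin = C₀·(f + f²).
≈ 0.624 × (0.3402 + 0.1157) ≈ 0.624 × 0.4559 ≈ 0.284 mcg/mL.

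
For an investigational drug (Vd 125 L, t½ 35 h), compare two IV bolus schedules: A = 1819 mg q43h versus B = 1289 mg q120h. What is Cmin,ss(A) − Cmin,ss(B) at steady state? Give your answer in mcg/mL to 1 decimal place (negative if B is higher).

9.8 mcg/mL

Regimen A: f = (1/2)^(43/35) ≈ 0.4267; Cmin,ss = (1819/125)·f/(1−f) ≈ 10.831 mcg/mL.
Regimen B: f = (1/2)^(120/35) ≈ 0.0929; Cmin,ss = (1289/125)·f/(1−f) ≈ 1.056 mcg/mL.
Difference ≈ 10.831 − 1.056 ≈ 9.775 mcg/mL.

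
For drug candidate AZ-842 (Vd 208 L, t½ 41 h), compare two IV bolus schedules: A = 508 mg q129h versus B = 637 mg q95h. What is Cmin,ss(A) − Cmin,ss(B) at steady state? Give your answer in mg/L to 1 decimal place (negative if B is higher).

Regimen A: f = (1/2)^(129/41) ≈ 0.1129; Cmin,ss = (508/208)·f/(1−f) ≈ 0.311 mg/L.
Regimen B: f = (1/2)^(95/41) ≈ 0.2007; Cmin,ss = (637/208)·f/(1−f) ≈ 0.769 mg/L.
Difference ≈ 0.311 − 0.769 ≈ -0.458 mg/L.

-0.5 mg/L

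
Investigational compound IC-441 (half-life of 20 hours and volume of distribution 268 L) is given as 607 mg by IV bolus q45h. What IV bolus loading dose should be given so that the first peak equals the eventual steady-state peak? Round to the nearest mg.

f = (1/2)^(45/20) ≈ 0.210224; accumulation ratio R = 1/(1−f) ≈ 1.26618.
Loading dose to hit Cmax,ss on first dose: D_load = D_maint·R ≈ 607 × 1.26618 ≈ 768.57 mg.

769 mg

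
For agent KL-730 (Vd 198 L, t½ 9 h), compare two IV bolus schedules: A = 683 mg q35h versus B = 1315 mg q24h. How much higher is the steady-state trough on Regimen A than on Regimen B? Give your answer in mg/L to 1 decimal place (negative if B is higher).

-1.0 mg/L

Regimen A: f = (1/2)^(35/9) ≈ 0.0675; Cmin,ss = (683/198)·f/(1−f) ≈ 0.250 mg/L.
Regimen B: f = (1/2)^(24/9) ≈ 0.1575; Cmin,ss = (1315/198)·f/(1−f) ≈ 1.242 mg/L.
Difference ≈ 0.250 − 1.242 ≈ -0.992 mg/L.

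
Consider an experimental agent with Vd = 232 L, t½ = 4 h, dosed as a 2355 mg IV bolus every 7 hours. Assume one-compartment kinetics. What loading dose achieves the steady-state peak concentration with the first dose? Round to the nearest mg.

3351 mg

f = (1/2)^(7/4) ≈ 0.297302; accumulation ratio R = 1/(1−f) ≈ 1.42309.
Loading dose to hit Cmax,ss on first dose: D_load = D_maint·R ≈ 2355 × 1.42309 ≈ 3351.38 mg.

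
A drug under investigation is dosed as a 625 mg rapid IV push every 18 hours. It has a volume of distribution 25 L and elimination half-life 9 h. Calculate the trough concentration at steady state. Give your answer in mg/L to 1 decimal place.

8.3 mg/L

τ = 18 h = 2 half-lives, so f = (1/2)^2 = 0.25.
Accumulation ratio R = 1/(1 − f) = 1/0.75 = 4/3.
Single-dose peak C₀ = D/Vd = 625/25 = 25 mg/L.
Steady-state peak Cmax,ss = C₀·R = 25 × 4/3 ≈ 33.333 mg/L.
Steady-state trough Cmin,ss = Cmax,ss·f ≈ 33.333 × 0.25 ≈ 8.333 mg/L.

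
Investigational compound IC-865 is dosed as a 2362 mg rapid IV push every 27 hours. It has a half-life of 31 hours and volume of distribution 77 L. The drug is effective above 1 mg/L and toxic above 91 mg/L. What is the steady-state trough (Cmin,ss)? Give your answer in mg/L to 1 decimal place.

37.0 mg/L

τ/t½ = 27/31 ≈ 0.87097, so fraction remaining f = (1/2)^(27/31) ≈ 0.5468.
Each bolus raises the concentration by D/Vd = 2362/77 ≈ 30.675 mg/L.
Steady-state trough Cmin,ss = C₀·f/(1−f) ≈ 30.675 × 0.5468/0.4532 ≈ 37.010 mg/L.
Trough 37.0 mg/L vs MEC 1 mg/L: adequate.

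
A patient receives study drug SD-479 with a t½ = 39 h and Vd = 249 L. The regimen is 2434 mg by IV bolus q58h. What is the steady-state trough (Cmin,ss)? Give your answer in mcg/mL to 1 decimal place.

5.4 mcg/mL

k = ln2/t½ = ln2/39 ≈ 0.017773 h⁻¹; fraction remaining f = e^(−kτ) = e^(−0.017773×58) ≈ 0.3567.
Single-dose peak C₀ = D/Vd = 2434/249 ≈ 9.775 mcg/mL.
Steady-state trough Cmin,ss = C₀·f/(1−f) ≈ 9.775 × 0.3567/0.6433 ≈ 5.420 mcg/mL.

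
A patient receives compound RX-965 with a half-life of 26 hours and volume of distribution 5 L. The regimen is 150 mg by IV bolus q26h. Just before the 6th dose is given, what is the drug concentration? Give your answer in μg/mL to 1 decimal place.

29.1 μg/mL

f = (1/2)^(τ/t½) = (1/2)^(26/26) ≈ 0.5000.
C₀ = D/Vd = 150/5 ≈ 30.000 μg/mL.
Before the 6th dose, 5 doses have been given. Superposition: Cmin = C₀·(f + f² + … + f^5).
≈ 30.000 × (0.5000 + 0.2500 + 0.1250 + 0.0625 + 0.0313) ≈ 30.000 × 0.9688 ≈ 29.064 μg/mL.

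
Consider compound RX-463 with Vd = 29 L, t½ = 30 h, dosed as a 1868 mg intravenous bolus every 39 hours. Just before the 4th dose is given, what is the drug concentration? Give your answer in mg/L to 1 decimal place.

41.1 mg/L

f = (1/2)^(τ/t½) = (1/2)^(39/30) ≈ 0.4061.
C₀ = D/Vd = 1868/29 ≈ 64.414 mg/L.
Before the 4th dose, 3 doses have been given. Superposition: Cmin = C₀·(f + f² + … + f^3).
≈ 64.414 × (0.4061 + 0.1649 + 0.0670) ≈ 64.414 × 0.6380 ≈ 41.096 mg/L.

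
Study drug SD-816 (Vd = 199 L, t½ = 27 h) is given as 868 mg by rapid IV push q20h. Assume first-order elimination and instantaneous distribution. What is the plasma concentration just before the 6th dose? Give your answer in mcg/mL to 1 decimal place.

6.0 mcg/mL

f = (1/2)^(τ/t½) = (1/2)^(20/27) ≈ 0.5984.
C₀ = D/Vd = 868/199 ≈ 4.362 mcg/mL.
Before the 6th dose, 5 doses have been given. Superposition: Cmin = C₀·(f + f² + … + f^5).
≈ 4.362 × (0.5984 + 0.3581 + 0.2143 + 0.1282 + 0.0767) ≈ 4.362 × 1.3757 ≈ 6.001 mcg/mL.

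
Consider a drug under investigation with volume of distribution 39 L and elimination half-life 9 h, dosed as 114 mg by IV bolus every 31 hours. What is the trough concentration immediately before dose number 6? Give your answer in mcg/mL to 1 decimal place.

f = (1/2)^(τ/t½) = (1/2)^(31/9) ≈ 0.0919.
C₀ = D/Vd = 114/39 ≈ 2.923 mcg/mL.
Before the 6th dose, 5 doses have been given. Superposition: Cmin = C₀·(f + f² + … + f^5).
≈ 2.923 × (0.0919 + 0.0084 + 0.0008 + 0.0001 + 0.0000) ≈ 2.923 × 0.1012 ≈ 0.296 mcg/mL.

0.3 mcg/mL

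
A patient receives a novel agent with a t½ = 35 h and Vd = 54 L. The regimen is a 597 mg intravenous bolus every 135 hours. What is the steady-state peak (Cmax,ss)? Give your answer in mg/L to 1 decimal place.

k = ln2/t½ = ln2/35 ≈ 0.019804 h⁻¹; fraction remaining f = e^(−kτ) = e^(−0.019804×135) ≈ 0.0690.
Accumulation ratio R = 1/(1 − f) ≈ 1/0.9310 ≈ 1.0741.
Each bolus raises the concentration by D/Vd = 597/54 ≈ 11.056 mg/L.
Cmax,ss = C₀/(1 − f) ≈ 11.056/0.9310 ≈ 11.875 mg/L.

11.9 mg/L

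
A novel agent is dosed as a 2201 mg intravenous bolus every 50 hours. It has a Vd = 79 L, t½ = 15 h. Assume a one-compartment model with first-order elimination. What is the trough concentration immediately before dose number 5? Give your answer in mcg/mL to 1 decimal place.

f = (1/2)^(τ/t½) = (1/2)^(50/15) ≈ 0.0992.
C₀ = D/Vd = 2201/79 ≈ 27.861 mcg/mL.
Before the 5th dose, 4 doses have been given. Superposition: Cmin = C₀·(f + f² + … + f^4).
≈ 27.861 × (0.0992 + 0.0098 + 0.0010 + 0.0001) ≈ 27.861 × 0.1101 ≈ 3.067 mcg/mL.

3.1 mcg/mL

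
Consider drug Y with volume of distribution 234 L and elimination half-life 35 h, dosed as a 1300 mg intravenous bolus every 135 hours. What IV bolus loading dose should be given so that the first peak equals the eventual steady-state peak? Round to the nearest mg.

f = (1/2)^(135/35) ≈ 0.069006; accumulation ratio R = 1/(1−f) ≈ 1.07412.
Loading dose to hit Cmax,ss on first dose: D_load = D_maint·R ≈ 1300 × 1.07412 ≈ 1396.36 mg.

1396 mg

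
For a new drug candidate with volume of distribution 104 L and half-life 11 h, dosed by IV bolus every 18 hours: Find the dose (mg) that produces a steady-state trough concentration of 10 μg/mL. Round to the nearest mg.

τ/t½ = 18/11 ≈ 1.6364, so f = (1/2)^(18/11) ≈ 0.321666.
Cmin,ss = (D/Vd)·f/(1−f), so D = Cmin,ss·Vd·(1−f)/f.
D = 10 × 104 × (1−f)/f ≈ 10 × 104 × 2.10881 ≈ 2193.16 mg.

2193 mg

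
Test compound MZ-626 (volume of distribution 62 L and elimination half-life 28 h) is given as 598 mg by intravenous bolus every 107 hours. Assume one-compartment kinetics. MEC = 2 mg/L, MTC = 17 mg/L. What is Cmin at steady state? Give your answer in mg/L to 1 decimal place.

Over one 107-h interval, 107/28 ≈ 3.8214 half-lives elapse, leaving f ≈ 0.0707 of each dose.
At steady state, accumulation factor R = 1/(1 − e^(−kτ)) ≈ 1.0761.
Each bolus raises the concentration by D/Vd = 598/62 ≈ 9.645 mg/L.
Steady-state peak Cmax,ss = C₀·R ≈ 9.645 × 1.0761 ≈ 10.379 mg/L.
Steady-state trough Cmin,ss = Cmax,ss·f ≈ 10.379 × 0.0707 ≈ 0.734 mg/L.
Trough 0.7 mg/L vs MEC 2 mg/L: subtherapeutic.

0.7 mg/L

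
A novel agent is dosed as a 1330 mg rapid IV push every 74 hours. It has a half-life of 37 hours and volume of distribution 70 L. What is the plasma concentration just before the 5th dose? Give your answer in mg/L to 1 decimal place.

f = (1/2)^(τ/t½) = (1/2)^(74/37) ≈ 0.2500.
C₀ = D/Vd = 1330/70 ≈ 19.000 mg/L.
Before the 5th dose, 4 doses have been given. Superposition: Cmin = C₀·(f + f² + … + f^4).
≈ 19.000 × (0.2500 + 0.0625 + 0.0156 + 0.0039) ≈ 19.000 × 0.3320 ≈ 6.308 mg/L.

6.3 mg/L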